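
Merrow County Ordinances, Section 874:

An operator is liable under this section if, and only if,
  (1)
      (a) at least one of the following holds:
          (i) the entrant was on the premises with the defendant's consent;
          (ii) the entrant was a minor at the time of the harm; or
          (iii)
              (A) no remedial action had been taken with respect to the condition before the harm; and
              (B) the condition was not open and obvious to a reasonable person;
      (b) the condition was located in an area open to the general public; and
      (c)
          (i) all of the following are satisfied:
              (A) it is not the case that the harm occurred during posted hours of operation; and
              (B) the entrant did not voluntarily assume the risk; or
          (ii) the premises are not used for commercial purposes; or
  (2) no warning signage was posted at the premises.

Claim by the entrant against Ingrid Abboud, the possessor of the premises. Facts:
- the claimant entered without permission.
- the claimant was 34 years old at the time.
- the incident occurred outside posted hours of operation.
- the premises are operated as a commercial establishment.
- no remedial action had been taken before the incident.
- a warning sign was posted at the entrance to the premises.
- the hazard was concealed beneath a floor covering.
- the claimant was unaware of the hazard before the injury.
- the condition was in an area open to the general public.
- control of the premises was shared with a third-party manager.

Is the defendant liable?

Yes — liable.

(i) consent to enter — fails.
(ii) entrant a minor — not met.
(A) no remedial action — satisfied.
(B) not open/obvious — satisfied.
(iii) = T AND T = true.
(a): F OR F OR T → true.
(b) public area — holds.
(A) not (during posted hours) — met.
(B) no assumed risk — met.
So (i) is satisfied (T AND T).
(ii) not (commercial use) — not satisfied.
(c): T OR F → true.
So (1) is satisfied (T AND T AND T).
(2) no signage posted — fails.
Overall: T OR F → true.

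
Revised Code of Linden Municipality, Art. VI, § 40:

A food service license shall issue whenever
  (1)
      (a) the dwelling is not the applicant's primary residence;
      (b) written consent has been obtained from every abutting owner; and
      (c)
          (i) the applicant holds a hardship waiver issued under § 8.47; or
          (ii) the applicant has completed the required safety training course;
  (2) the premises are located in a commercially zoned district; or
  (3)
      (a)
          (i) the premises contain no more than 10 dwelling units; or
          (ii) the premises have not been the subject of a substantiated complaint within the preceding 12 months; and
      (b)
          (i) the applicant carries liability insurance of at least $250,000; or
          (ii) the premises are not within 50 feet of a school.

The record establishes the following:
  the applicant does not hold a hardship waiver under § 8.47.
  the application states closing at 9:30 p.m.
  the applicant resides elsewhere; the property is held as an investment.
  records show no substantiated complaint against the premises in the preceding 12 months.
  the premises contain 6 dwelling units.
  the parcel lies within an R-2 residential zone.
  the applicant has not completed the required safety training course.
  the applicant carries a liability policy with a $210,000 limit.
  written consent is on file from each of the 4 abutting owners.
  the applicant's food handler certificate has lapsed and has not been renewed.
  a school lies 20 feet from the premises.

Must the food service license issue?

No — denied.

(a) not (primary residence) — satisfied.
(b) all abutters consent — holds.
(i) hardship waiver — fails.
(ii) safety training — fails.
(c): F OR F → false.
(1): T AND T AND F → false.
(2) commercially zoned — fails.
(i) ≤ 10 units — holds.
(ii) no complaint in 12 mo. — satisfied.
(a) = T OR T = true.
(i) insurance ≥ $250,000 — not satisfied.
(ii) ≥50 ft from school — not met.
(b) = F OR F = false.
(3): T AND F → false.
Overall: F OR F OR F → false.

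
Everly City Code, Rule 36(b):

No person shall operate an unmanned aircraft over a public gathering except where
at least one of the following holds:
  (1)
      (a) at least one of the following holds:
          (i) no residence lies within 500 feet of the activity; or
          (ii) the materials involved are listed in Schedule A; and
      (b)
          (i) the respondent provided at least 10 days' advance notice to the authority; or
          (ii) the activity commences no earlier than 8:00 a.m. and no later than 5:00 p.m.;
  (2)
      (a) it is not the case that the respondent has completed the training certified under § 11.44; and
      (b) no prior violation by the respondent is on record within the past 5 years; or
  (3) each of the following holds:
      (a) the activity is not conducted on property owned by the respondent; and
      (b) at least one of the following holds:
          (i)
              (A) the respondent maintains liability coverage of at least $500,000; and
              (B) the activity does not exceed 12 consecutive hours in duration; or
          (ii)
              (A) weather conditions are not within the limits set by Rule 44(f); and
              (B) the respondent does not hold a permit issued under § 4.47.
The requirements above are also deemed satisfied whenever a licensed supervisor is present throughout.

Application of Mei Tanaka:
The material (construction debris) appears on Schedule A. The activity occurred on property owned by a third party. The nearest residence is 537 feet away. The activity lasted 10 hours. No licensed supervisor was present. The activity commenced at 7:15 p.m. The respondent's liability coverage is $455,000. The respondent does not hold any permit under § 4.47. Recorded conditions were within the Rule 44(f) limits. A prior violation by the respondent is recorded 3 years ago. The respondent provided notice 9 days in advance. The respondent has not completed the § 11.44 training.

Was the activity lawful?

No — unlawful.

(i) no residence in 500 ft — holds.
(ii) Schedule A material — satisfied.
(a): T OR T → true.
(i) ≥10 days' notice — fails.
(ii) start within hours — not satisfied.
(b): F OR F → false.
(1) = T AND F = false.
(a) not (training certified) — met.
(b) no prior violation — fails.
So (2) is not satisfied (T AND F).
(a) not (own property) — met.
(A) coverage ≥ $500,000 — fails.
(B) ≤ 12 hrs duration — holds.
(i) = F AND T = false.
(A) not (weather ok) — fails.
(B) not (holds permit) — holds.
So (ii) is not satisfied (F AND T).
(b): F OR F → false.
(3) = T AND F = false.
Overall = F OR F OR F = false.
Exception (supervisor present) — not satisfied.
Result: main false OR exception false → false.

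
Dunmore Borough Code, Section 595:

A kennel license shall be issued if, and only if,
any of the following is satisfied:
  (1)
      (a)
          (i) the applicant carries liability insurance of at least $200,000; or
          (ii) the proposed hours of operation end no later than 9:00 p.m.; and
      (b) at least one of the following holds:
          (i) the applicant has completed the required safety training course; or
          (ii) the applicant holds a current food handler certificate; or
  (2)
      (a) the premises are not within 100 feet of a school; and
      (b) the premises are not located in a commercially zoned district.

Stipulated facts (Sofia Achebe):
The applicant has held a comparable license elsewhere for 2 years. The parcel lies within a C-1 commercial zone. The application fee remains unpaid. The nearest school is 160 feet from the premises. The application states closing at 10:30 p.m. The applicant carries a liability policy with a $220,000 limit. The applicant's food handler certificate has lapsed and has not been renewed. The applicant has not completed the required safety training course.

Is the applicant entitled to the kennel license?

No — denied.

(i) insurance ≥ $200,000 — satisfied.
(ii) closes by 9 p.m. — not satisfied.
So (a) is satisfied (T OR F).
(i) safety training — not met.
(ii) food handler cert. — fails.
(b) = F OR F = false.
(1): T AND F → false.
(a) ≥100 ft from school — met.
(b) not (commercially zoned) — not satisfied.
(2): T AND F → false.
Overall: F OR F → false.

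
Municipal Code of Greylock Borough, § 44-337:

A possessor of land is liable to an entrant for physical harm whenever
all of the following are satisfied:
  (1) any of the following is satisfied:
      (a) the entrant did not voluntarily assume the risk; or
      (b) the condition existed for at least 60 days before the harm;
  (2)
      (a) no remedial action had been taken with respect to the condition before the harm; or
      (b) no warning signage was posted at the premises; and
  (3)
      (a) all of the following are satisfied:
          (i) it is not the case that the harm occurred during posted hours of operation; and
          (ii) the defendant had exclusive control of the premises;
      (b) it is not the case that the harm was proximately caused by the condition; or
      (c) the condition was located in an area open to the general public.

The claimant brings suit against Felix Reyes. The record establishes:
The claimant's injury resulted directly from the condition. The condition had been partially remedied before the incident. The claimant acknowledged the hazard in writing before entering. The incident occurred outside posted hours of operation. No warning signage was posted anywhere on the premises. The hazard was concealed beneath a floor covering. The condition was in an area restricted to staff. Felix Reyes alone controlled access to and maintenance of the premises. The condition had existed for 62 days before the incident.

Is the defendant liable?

Yes — liable.

(a) no assumed risk — fails.
(b) condition ≥60 days old — met.
(1) = F OR T = true.
(a) no remedial action — fails.
(b) no signage posted — met.
(2) = F OR T = true.
(i) not (during posted hours) — holds.
(ii) exclusive control — met.
(a) = T AND T = true.
(b) not (proximate cause) — not met.
(c) public area — not met.
(3) = T OR F OR F = true.
Overall: T AND T AND T → true.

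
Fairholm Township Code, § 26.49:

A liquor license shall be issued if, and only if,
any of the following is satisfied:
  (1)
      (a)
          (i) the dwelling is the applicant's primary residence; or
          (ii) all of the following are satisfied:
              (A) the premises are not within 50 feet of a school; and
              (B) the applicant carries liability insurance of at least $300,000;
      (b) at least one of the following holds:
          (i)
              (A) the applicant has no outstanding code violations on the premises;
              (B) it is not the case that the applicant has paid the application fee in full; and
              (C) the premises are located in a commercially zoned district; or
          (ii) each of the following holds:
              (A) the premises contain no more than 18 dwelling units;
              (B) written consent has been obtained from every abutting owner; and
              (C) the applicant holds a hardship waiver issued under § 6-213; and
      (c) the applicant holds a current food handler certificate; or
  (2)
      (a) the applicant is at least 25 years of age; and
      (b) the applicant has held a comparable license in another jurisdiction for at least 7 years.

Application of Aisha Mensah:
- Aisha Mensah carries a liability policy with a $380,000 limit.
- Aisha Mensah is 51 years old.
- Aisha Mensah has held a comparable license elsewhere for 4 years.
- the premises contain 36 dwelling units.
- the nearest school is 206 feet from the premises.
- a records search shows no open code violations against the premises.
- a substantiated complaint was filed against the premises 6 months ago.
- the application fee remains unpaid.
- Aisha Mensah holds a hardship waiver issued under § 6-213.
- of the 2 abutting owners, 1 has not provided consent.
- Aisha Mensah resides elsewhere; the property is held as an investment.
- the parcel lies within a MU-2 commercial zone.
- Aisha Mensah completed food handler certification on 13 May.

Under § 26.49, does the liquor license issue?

Yes — granted.

(i) primary residence — not met.
(A) ≥50 ft from school — satisfied.
(B) insurance ≥ $300,000 — met.
(ii): T AND T → true.
(a): F OR T → true.
(A) no code violations — met.
(B) not (fee paid) — met.
(C) commercially zoned — satisfied.
(i): T AND T AND T → true.
(A) ≤ 18 units — fails.
(B) all abutters consent — not satisfied.
(C) hardship waiver — satisfied.
So (ii) is not satisfied (F AND F AND T).
So (b) is satisfied (T OR F).
(c) food handler cert. — satisfied.
(1): T AND T AND T → true.
(a) age ≥ 25 — holds.
(b) prior license ≥ 7 yr — not met.
(2): T AND F → false.
Overall = T OR F = true.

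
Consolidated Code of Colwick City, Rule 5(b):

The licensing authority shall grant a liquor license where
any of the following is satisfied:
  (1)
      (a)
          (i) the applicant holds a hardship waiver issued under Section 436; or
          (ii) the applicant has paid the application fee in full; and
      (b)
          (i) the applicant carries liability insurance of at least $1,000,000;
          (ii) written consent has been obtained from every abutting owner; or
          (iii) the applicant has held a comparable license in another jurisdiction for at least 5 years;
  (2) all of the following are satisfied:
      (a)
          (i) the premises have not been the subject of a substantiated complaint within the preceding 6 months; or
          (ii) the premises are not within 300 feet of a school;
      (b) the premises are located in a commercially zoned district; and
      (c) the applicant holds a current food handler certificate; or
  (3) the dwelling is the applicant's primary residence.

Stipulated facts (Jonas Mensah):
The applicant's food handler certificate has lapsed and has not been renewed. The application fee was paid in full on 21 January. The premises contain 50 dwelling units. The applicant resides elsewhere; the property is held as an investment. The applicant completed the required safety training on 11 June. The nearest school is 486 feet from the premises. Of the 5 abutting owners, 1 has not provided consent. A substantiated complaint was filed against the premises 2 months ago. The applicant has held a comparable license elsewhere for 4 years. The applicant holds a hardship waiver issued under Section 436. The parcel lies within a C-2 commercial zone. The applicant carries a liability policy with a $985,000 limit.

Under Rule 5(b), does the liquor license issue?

(i) hardship waiver — met.
(ii) fee paid — met.
(a): T OR T → true.
(i) insurance ≥ $1,000,000 — fails.
(ii) all abutters consent — fails.
(iii) prior license ≥ 5 yr — not satisfied.
(b): F OR F OR F → false.
(1) = T AND F = false.
(i) no complaint in 6 mo. — not met.
(ii) ≥300 ft from school — holds.
(a) = F OR T = true.
(b) commercially zoned — satisfied.
(c) food handler cert. — not met.
So (2) is not satisfied (T AND T AND F).
(3) primary residence — not satisfied.
Overall = F OR F OR F = false.

No — denied.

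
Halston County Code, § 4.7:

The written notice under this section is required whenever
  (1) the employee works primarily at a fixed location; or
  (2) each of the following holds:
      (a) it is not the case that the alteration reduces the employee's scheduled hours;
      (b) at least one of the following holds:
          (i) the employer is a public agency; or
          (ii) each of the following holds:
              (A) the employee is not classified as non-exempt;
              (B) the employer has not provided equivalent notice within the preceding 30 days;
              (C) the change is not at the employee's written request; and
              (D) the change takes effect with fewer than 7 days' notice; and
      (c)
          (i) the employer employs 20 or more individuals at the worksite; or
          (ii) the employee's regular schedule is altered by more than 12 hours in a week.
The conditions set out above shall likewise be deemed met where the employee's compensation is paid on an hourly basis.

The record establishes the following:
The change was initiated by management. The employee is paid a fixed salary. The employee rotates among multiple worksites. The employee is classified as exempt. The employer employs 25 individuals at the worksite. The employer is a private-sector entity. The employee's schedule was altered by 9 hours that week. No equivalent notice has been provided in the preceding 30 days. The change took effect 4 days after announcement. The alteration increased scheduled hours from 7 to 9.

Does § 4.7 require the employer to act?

(1) fixed location — not met.
(a) not (hours reduced) — satisfied.
(i) public agency — fails.
(A) not (non-exempt) — satisfied.
(B) no recent notice — holds.
(C) not employee-requested — satisfied.
(D) < 7 days' notice — holds.
(ii): T AND T AND T AND T → true.
(b): F OR T → true.
(i) ≥ 20 at site — met.
(ii) schedule shift > 12h — not met.
So (c) is satisfied (T OR F).
So (2) is satisfied (T AND T AND T).
Overall = F OR T = true.
Exception (hourly-paid) — not satisfied.
Result: main true OR exception false → true.

Yes — required.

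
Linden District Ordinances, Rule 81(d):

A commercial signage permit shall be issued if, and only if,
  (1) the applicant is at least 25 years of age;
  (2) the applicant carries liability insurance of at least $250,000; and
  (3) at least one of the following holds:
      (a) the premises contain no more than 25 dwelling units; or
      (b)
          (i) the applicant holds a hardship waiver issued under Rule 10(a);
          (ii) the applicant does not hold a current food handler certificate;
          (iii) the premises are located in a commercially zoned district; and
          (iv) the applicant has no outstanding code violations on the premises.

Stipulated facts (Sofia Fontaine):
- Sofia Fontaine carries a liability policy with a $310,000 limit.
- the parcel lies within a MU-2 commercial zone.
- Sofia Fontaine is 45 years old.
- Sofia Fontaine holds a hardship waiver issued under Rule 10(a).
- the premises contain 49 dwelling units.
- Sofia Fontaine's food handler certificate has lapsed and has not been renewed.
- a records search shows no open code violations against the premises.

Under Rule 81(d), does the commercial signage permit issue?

Yes — granted.

(1) age ≥ 25 — holds.
(2) insurance ≥ $250,000 — met.
(a) ≤ 25 units — not met.
(i) hardship waiver — satisfied.
(ii) not (food handler cert.) — satisfied.
(iii) commercially zoned — holds.
(iv) no code violations — holds.
So (b) is satisfied (T AND T AND T AND T).
(3) = F OR T = true.
Overall: T AND T AND T → true.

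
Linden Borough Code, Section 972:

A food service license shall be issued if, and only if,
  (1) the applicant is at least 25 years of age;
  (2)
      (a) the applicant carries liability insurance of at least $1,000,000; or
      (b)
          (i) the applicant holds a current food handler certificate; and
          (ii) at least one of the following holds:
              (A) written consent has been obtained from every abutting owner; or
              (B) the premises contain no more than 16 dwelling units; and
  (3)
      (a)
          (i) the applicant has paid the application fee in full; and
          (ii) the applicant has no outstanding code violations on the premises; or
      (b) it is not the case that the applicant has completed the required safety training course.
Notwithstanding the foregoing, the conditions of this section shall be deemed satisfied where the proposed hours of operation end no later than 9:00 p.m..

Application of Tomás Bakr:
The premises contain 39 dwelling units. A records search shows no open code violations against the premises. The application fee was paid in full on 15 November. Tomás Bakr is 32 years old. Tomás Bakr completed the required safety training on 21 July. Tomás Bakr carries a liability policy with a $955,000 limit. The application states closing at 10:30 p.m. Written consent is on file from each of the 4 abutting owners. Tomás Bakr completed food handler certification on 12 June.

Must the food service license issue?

(1) age ≥ 25 — holds.
(a) insurance ≥ $1,000,000 — not satisfied.
(i) food handler cert. — holds.
(A) all abutters consent — holds.
(B) ≤ 16 units — not met.
(ii) = T OR F = true.
(b): T AND T → true.
(2): F OR T → true.
(i) fee paid — met.
(ii) no code violations — satisfied.
(a): T AND T → true.
(b) not (safety training) — fails.
(3) = T OR F = true.
Overall = T AND T AND T = true.
Exception (closes by 9 p.m.) — not satisfied.
Result: main true OR exception false → true.

Yes — granted.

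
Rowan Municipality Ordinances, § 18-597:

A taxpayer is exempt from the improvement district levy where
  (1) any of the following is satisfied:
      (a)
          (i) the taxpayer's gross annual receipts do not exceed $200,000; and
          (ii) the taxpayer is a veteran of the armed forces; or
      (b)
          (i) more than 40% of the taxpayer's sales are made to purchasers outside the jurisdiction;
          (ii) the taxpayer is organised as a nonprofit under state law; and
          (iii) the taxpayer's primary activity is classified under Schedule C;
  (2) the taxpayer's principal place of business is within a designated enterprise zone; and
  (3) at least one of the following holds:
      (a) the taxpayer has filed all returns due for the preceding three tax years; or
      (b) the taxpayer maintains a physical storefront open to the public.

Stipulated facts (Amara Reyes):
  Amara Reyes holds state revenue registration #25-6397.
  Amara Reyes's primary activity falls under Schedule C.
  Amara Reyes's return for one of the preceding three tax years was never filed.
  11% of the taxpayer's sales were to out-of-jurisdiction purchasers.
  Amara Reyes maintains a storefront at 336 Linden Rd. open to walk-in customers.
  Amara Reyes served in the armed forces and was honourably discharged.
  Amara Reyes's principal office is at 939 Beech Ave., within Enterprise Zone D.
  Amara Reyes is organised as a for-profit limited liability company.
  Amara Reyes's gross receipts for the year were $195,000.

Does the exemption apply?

(i) receipts ≤ $200,000 — satisfied.
(ii) veteran — met.
So (a) is satisfied (T AND T).
(i) >40% out-of-jur. sales — not satisfied.
(ii) nonprofit — fails.
(iii) Schedule C activity — met.
(b): F AND F AND T → false.
(1): T OR F → true.
(2) in enterprise zone — satisfied.
(a) returns current — fails.
(b) has storefront — holds.
(3): F OR T → true.
So Overall is satisfied (T AND T AND T).

Yes — exempt.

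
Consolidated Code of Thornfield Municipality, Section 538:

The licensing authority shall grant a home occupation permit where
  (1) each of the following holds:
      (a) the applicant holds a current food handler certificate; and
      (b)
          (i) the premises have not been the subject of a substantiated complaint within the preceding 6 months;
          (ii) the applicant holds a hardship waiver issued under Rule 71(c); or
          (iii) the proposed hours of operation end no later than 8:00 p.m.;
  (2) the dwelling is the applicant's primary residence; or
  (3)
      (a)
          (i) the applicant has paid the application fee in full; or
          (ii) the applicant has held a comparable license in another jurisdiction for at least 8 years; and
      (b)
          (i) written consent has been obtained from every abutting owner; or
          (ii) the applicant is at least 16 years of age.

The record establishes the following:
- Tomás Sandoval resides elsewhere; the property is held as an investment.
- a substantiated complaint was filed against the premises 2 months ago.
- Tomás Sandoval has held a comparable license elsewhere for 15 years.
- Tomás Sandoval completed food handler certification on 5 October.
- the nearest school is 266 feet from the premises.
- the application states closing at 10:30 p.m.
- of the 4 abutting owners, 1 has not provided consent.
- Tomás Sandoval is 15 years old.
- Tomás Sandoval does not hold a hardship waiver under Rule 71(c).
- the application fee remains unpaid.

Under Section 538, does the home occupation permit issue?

No — denied.

(a) food handler cert. — satisfied.
(i) no complaint in 6 mo. — not met.
(ii) hardship waiver — not satisfied.
(iii) closes by 8 p.m. — not satisfied.
(b) = F OR F OR F = false.
(1): T AND F → false.
(2) primary residence — not met.
(i) fee paid — not met.
(ii) prior license ≥ 8 yr — satisfied.
So (a) is satisfied (F OR T).
(i) all abutters consent — fails.
(ii) age ≥ 16 — not satisfied.
(b) = F OR F = false.
(3) = T AND F = false.
Overall: F OR F OR F → false.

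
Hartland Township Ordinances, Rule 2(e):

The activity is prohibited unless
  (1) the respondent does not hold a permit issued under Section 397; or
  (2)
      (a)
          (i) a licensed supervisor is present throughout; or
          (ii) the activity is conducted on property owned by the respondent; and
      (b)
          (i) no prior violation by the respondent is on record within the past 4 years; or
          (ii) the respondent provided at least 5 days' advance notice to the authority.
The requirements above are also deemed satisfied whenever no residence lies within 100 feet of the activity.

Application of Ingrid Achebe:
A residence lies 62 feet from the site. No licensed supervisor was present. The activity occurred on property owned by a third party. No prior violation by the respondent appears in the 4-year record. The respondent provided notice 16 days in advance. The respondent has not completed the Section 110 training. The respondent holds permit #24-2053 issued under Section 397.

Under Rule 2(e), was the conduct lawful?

No — unlawful.

(1) not (holds permit) — not satisfied.
(i) supervisor present — fails.
(ii) own property — not met.
(a): F OR F → false.
(i) no prior violation — holds.
(ii) ≥5 days' notice — met.
(b): T OR T → true.
(2) = F AND T = false.
Overall: F OR F → false.
Exception (no residence in 100 ft) — not satisfied.
Result: main false OR exception false → false.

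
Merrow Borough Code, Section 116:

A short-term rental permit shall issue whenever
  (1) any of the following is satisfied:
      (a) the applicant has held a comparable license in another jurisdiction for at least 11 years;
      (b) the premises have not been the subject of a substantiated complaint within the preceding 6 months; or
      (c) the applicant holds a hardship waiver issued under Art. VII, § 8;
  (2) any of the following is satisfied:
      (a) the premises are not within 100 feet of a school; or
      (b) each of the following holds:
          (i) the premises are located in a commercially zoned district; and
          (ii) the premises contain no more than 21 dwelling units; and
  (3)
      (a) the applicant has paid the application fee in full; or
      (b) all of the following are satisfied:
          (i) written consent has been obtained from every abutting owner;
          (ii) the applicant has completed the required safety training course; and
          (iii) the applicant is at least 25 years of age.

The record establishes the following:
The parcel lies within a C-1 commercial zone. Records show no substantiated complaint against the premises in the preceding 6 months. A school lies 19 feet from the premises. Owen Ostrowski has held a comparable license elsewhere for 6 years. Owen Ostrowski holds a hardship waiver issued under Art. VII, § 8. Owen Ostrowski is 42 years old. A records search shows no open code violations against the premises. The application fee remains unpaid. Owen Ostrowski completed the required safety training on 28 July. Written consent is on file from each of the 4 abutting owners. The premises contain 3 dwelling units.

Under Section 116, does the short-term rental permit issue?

(a) prior license ≥ 11 yr — not met.
(b) no complaint in 6 mo. — met.
(c) hardship waiver — holds.
So (1) is satisfied (F OR T OR T).
(a) ≥100 ft from school — fails.
(i) commercially zoned — holds.
(ii) ≤ 21 units — holds.
So (b) is satisfied (T AND T).
(2) = F OR T = true.
(a) fee paid — fails.
(i) all abutters consent — satisfied.
(ii) safety training — satisfied.
(iii) age ≥ 25 — met.
So (b) is satisfied (T AND T AND T).
So (3) is satisfied (F OR T).
Overall = T AND T AND T = true.

Yes — granted.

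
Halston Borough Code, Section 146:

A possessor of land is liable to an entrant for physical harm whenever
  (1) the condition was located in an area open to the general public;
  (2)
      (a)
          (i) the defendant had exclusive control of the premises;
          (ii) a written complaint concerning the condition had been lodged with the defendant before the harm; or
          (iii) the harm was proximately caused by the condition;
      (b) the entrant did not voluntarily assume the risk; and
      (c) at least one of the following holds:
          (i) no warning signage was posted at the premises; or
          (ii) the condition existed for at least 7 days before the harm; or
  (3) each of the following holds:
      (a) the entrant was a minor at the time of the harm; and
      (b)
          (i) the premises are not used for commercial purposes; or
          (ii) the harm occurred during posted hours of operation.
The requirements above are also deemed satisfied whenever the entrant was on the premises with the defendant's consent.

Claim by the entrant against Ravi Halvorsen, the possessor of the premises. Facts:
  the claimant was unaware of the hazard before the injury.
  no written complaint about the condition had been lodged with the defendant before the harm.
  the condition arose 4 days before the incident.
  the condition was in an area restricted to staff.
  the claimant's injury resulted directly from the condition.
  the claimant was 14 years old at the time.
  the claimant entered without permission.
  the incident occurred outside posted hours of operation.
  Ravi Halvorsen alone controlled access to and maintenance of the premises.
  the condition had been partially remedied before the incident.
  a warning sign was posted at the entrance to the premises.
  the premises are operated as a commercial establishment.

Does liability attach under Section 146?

(1) public area — not met.
(i) exclusive control — holds.
(ii) complaint lodged — fails.
(iii) proximate cause — met.
(a): T OR F OR T → true.
(b) no assumed risk — met.
(i) no signage posted — fails.
(ii) condition ≥7 days old — not met.
So (c) is not satisfied (F OR F).
So (2) is not satisfied (T AND T AND F).
(a) entrant a minor — holds.
(i) not (commercial use) — fails.
(ii) during posted hours — not satisfied.
(b) = F OR F = false.
So (3) is not satisfied (T AND F).
So Overall is not satisfied (F OR F OR F).
Exception (consent to enter) — not satisfied.
Result: main false OR exception false → false.

No — not liable.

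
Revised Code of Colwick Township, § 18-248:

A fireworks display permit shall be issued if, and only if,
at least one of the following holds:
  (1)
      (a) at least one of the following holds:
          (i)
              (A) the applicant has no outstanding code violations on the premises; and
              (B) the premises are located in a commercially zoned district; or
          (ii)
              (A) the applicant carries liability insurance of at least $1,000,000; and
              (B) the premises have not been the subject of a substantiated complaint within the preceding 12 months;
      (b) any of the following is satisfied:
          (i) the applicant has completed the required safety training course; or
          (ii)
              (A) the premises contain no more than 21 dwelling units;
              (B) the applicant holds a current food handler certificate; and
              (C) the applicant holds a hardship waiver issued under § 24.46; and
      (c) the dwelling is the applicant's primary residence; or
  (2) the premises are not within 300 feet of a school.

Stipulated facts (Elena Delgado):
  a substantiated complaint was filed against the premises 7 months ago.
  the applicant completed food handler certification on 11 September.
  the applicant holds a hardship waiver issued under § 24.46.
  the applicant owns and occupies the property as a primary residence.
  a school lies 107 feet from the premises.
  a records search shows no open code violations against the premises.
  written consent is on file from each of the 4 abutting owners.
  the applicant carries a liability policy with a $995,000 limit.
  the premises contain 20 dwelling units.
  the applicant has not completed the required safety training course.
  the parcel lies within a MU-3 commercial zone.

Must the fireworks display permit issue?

(A) no code violations — satisfied.
(B) commercially zoned — satisfied.
So (i) is satisfied (T AND T).
(A) insurance ≥ $1,000,000 — not met.
(B) no complaint in 12 mo. — not satisfied.
(ii): F AND F → false.
So (a) is satisfied (T OR F).
(i) safety training — not satisfied.
(A) ≤ 21 units — satisfied.
(B) food handler cert. — met.
(C) hardship waiver — satisfied.
So (ii) is satisfied (T AND T AND T).
(b) = F OR T = true.
(c) primary residence — holds.
(1): T AND T AND T → true.
(2) ≥300 ft from school — fails.
So Overall is satisfied (T OR F).

Yes — granted.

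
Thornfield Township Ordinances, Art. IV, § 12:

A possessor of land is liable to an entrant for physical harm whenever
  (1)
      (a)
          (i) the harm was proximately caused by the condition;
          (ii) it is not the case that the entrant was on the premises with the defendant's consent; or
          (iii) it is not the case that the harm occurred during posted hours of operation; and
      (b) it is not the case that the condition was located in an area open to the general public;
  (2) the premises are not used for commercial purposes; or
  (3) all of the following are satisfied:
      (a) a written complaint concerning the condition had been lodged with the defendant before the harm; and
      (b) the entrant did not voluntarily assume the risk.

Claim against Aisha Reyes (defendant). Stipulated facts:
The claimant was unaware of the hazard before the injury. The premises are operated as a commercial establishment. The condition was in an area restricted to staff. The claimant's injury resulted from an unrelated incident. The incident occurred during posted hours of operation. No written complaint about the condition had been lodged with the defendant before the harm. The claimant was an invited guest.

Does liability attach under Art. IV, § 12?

(i) proximate cause — not satisfied.
(ii) not (consent to enter) — fails.
(iii) not (during posted hours) — not met.
(a) = F OR F OR F = false.
(b) not (public area) — satisfied.
(1): F AND T → false.
(2) not (commercial use) — fails.
(a) complaint lodged — not satisfied.
(b) no assumed risk — holds.
(3) = F AND T = false.
Overall = F OR F OR F = false.

No — not liable.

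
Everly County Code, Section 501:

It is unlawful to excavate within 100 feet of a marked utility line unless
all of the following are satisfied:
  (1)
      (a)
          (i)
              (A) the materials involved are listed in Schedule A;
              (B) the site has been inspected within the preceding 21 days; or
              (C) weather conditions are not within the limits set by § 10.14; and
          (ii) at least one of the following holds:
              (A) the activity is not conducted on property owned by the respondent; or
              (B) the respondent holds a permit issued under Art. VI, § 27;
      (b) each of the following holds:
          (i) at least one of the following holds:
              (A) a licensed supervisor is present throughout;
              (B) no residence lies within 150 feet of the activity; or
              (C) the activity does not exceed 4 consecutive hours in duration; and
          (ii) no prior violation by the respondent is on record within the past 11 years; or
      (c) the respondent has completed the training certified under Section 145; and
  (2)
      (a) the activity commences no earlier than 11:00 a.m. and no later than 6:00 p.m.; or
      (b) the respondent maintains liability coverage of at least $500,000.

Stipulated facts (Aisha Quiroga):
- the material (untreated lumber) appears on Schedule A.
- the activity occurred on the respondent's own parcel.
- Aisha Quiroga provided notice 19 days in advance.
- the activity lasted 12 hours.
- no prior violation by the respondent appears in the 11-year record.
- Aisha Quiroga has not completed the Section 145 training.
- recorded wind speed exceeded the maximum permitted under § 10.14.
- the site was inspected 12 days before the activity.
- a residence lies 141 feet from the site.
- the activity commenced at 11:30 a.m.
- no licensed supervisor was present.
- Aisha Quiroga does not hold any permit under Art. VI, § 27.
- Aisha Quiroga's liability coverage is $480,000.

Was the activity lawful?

(A) Schedule A material — satisfied.
(B) site inspected — met.
(C) not (weather ok) — met.
(i) = T OR T OR T = true.
(A) not (own property) — not met.
(B) holds permit — not met.
(ii) = F OR F = false.
(a) = T AND F = false.
(A) supervisor present — not met.
(B) no residence in 150 ft — not satisfied.
(C) ≤ 4 hrs duration — not satisfied.
(i) = F OR F OR F = false.
(ii) no prior violation — holds.
So (b) is not satisfied (F AND T).
(c) training certified — not satisfied.
(1): F OR F OR F → false.
(a) start within hours — satisfied.
(b) coverage ≥ $500,000 — not met.
(2) = T OR F = true.
Overall: F AND T → false.

No — unlawful.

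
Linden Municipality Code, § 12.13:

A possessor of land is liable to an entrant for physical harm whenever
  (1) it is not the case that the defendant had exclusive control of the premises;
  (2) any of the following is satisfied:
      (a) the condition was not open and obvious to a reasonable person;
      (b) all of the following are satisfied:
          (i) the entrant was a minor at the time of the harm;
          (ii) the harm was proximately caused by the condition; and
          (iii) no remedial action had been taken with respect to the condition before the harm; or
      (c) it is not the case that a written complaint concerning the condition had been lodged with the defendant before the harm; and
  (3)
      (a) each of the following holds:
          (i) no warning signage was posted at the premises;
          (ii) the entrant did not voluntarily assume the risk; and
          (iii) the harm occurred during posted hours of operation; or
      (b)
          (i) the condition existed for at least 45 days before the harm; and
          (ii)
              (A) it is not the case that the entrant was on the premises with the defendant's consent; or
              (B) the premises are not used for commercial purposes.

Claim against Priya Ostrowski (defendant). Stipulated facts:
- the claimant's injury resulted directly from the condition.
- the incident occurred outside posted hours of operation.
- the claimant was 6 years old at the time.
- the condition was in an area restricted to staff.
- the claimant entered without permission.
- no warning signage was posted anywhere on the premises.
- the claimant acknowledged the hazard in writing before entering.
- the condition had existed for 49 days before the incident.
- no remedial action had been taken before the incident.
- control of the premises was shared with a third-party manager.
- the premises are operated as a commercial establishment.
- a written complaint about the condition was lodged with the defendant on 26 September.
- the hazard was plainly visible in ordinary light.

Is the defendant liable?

(1) not (exclusive control) — met.
(a) not open/obvious — fails.
(i) entrant a minor — met.
(ii) proximate cause — holds.
(iii) no remedial action — satisfied.
So (b) is satisfied (T AND T AND T).
(c) not (complaint lodged) — not met.
So (2) is satisfied (F OR T OR F).
(i) no signage posted — met.
(ii) no assumed risk — not satisfied.
(iii) during posted hours — not met.
(a) = T AND F AND F = false.
(i) condition ≥45 days old — met.
(A) not (consent to enter) — met.
(B) not (commercial use) — not satisfied.
(ii) = T OR F = true.
(b) = T AND T = true.
So (3) is satisfied (F OR T).
Overall: T AND T AND T → true.

Yes — liable.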